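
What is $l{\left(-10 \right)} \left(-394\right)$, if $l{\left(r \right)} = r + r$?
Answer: $7880$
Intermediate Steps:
$l{\left(r \right)} = 2 r$
$l{\left(-10 \right)} \left(-394\right) = 2 \left(-10\right) \left(-394\right) = \left(-20\right) \left(-394\right) = 7880$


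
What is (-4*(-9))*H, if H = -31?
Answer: -1116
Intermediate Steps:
(-4*(-9))*H = -4*(-9)*(-31) = 36*(-31) = -1116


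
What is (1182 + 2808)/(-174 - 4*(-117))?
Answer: 95/7 ≈ 13.571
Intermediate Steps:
(1182 + 2808)/(-174 - 4*(-117)) = 3990/(-174 + 468) = 3990/294 = 3990*(1/294) = 95/7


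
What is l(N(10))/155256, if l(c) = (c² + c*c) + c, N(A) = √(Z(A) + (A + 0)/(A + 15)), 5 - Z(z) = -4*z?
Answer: 227/388140 + √1135/776280 ≈ 0.00062824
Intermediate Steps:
Z(z) = 5 + 4*z (Z(z) = 5 - (-4)*z = 5 + 4*z)
N(A) = √(5 + 4*A + A/(15 + A)) (N(A) = √((5 + 4*A) + (A + 0)/(A + 15)) = √((5 + 4*A) + A/(15 + A)) = √(5 + 4*A + A/(15 + A)))
l(c) = c + 2*c² (l(c) = (c² + c²) + c = 2*c² + c = c + 2*c²)
l(N(10))/155256 = (√((10 + (5 + 4*10)*(15 + 10))/(15 + 10))*(1 + 2*√((10 + (5 + 4*10)*(15 + 10))/(15 + 10))))/155256 = (√((10 + (5 + 40)*25)/25)*(1 + 2*√((10 + (5 + 40)*25)/25)))*(1/155256) = (√((10 + 45*25)/25)*(1 + 2*√((10 + 45*25)/25)))*(1/155256) = (√((10 + 1125)/25)*(1 + 2*√((10 + 1125)/25)))*(1/155256) = (√((1/25)*1135)*(1 + 2*√((1/25)*1135)))*(1/155256) = (√(227/5)*(1 + 2*√(227/5)))*(1/155256) = ((√1135/5)*(1 + 2*(√1135/5)))*(1/155256) = ((√1135/5)*(1 + 2*√1135/5))*(1/155256) = (√1135*(1 + 2*√1135/5)/5)*(1/155256) = √1135*(1 + 2*√1135/5)/776280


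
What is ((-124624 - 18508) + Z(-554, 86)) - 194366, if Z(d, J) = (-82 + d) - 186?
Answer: -338320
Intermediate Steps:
Z(d, J) = -268 + d
((-124624 - 18508) + Z(-554, 86)) - 194366 = ((-124624 - 18508) + (-268 - 554)) - 194366 = (-143132 - 822) - 194366 = -143954 - 194366 = -338320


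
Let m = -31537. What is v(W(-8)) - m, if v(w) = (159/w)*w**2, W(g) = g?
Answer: 30265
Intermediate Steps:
v(w) = 159*w
v(W(-8)) - m = 159*(-8) - 1*(-31537) = -1272 + 31537 = 30265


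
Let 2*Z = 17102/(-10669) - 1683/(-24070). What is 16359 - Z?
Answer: 8402468681153/513605660 ≈ 16360.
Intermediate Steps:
Z = -393689213/513605660 (Z = (17102/(-10669) - 1683/(-24070))/2 = (17102*(-1/10669) - 1683*(-1/24070))/2 = (-17102/10669 + 1683/24070)/2 = (½)*(-393689213/256802830) = -393689213/513605660 ≈ -0.76652)
16359 - Z = 16359 - 1*(-393689213/513605660) = 16359 + 393689213/513605660 = 8402468681153/513605660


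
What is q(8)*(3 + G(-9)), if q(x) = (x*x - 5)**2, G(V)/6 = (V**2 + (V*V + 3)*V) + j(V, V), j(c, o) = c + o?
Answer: -14463555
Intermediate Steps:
G(V) = 6*V**2 + 12*V + 6*V*(3 + V**2) (G(V) = 6*((V**2 + (V*V + 3)*V) + (V + V)) = 6*((V**2 + (V**2 + 3)*V) + 2*V) = 6*((V**2 + (3 + V**2)*V) + 2*V) = 6*((V**2 + V*(3 + V**2)) + 2*V) = 6*(V**2 + 2*V + V*(3 + V**2)) = 6*V**2 + 12*V + 6*V*(3 + V**2))
q(x) = (-5 + x**2)**2 (q(x) = (x**2 - 5)**2 = (-5 + x**2)**2)
q(8)*(3 + G(-9)) = (-5 + 8**2)**2*(3 + 6*(-9)*(5 - 9 + (-9)**2)) = (-5 + 64)**2*(3 + 6*(-9)*(5 - 9 + 81)) = 59**2*(3 + 6*(-9)*77) = 3481*(3 - 4158) = 3481*(-4155) = -14463555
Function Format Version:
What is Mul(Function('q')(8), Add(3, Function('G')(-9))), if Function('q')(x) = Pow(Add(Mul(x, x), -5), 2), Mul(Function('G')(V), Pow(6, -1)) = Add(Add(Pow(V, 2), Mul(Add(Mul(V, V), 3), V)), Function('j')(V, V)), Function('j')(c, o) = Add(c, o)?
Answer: -14463555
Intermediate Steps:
Function('G')(V) = Add(Mul(6, Pow(V, 2)), Mul(12, V), Mul(6, V, Add(3, Pow(V, 2)))) (Function('G')(V) = Mul(6, Add(Add(Pow(V, 2), Mul(Add(Mul(V, V), 3), V)), Add(V, V))) = Mul(6, Add(Add(Pow(V, 2), Mul(Add(Pow(V, 2), 3), V)), Mul(2, V))) = Mul(6, Add(Add(Pow(V, 2), Mul(Add(3, Pow(V, 2)), V)), Mul(2, V))) = Mul(6, Add(Add(Pow(V, 2), Mul(V, Add(3, Pow(V, 2)))), Mul(2, V))) = Mul(6, Add(Pow(V, 2), Mul(2, V), Mul(V, Add(3, Pow(V, 2))))) = Add(Mul(6, Pow(V, 2)), Mul(12, V), Mul(6, V, Add(3, Pow(V, 2)))))
Function('q')(x) = Pow(Add(-5, Pow(x, 2)), 2) (Function('q')(x) = Pow(Add(Pow(x, 2), -5), 2) = Pow(Add(-5, Pow(x, 2)), 2))
Mul(Function('q')(8), Add(3, Function('G')(-9))) = Mul(Pow(Add(-5, Pow(8, 2)), 2), Add(3, Mul(6, -9, Add(5, -9, Pow(-9, 2))))) = Mul(Pow(Add(-5, 64), 2), Add(3, Mul(6, -9, Add(5, -9, 81)))) = Mul(Pow(59, 2), Add(3, Mul(6, -9, 77))) = Mul(3481, Add(3, -4158)) = Mul(3481, -4155) = -14463555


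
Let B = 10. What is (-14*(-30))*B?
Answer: 4200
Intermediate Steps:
(-14*(-30))*B = -14*(-30)*10 = 420*10 = 4200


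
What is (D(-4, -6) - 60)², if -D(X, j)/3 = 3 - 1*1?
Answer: 4356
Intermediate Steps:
D(X, j) = -6 (D(X, j) = -3*(3 - 1*1) = -3*(3 - 1) = -3*2 = -6)
(D(-4, -6) - 60)² = (-6 - 60)² = (-66)² = 4356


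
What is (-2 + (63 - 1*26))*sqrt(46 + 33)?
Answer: 35*sqrt(79) ≈ 311.09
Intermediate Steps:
(-2 + (63 - 1*26))*sqrt(46 + 33) = (-2 + (63 - 26))*sqrt(79) = (-2 + 37)*sqrt(79) = 35*sqrt(79)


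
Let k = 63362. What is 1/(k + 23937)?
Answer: 1/87299 ≈ 1.1455e-5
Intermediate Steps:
1/(k + 23937) = 1/(63362 + 23937) = 1/87299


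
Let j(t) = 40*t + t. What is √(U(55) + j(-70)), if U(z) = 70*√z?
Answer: √(-2870 + 70*√55) ≈ 48.486*I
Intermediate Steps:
j(t) = 41*t
√(U(55) + j(-70)) = √(70*√55 + 41*(-70)) = √(70*√55 - 2870) = √(-2870 + 70*√55)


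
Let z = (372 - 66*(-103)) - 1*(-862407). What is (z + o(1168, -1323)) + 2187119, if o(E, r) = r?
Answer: 3055373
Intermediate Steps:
z = 869577 (z = (372 + 6798) + 862407 = 7170 + 862407 = 869577)
(z + o(1168, -1323)) + 2187119 = (869577 - 1323) + 2187119 = 868254 + 2187119 = 3055373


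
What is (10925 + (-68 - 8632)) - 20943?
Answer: -18718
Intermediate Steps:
(10925 + (-68 - 8632)) - 20943 = (10925 - 8700) - 20943 = 2225 - 20943 = -18718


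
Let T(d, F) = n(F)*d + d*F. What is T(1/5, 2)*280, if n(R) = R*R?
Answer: 336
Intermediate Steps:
n(R) = R**2
T(d, F) = F*d + d*F**2 (T(d, F) = F**2*d + d*F = d*F**2 + F*d = F*d + d*F**2)
T(1/5, 2)*280 = (2*(1 + 2)/5)*280 = (2*(1/5)*3)*280 = (6/5)*280 = 336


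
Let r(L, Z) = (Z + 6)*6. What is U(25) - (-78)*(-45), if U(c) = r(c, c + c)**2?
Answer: 109386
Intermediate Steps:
r(L, Z) = 36 + 6*Z (r(L, Z) = (6 + Z)*6 = 36 + 6*Z)
U(c) = (36 + 12*c)**2 (U(c) = (36 + 6*(c + c))**2 = (36 + 6*(2*c))**2 = (36 + 12*c)**2)
U(25) - (-78)*(-45) = 144*(3 + 25)**2 - (-78)*(-45) = 144*28**2 - 1*3510 = 144*784 - 3510 = 112896 - 3510 = 109386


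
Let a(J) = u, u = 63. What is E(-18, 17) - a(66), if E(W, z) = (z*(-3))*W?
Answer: 855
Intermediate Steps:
E(W, z) = -3*W*z (E(W, z) = (-3*z)*W = -3*W*z)
a(J) = 63
E(-18, 17) - a(66) = -3*(-18)*17 - 1*63 = 918 - 63 = 855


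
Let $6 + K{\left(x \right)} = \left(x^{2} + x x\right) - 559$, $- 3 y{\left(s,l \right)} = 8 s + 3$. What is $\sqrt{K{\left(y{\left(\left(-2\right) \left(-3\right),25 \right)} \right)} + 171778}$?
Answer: $\sqrt{171791} \approx 414.48$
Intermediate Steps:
$y{\left(s,l \right)} = -1 - \frac{8 s}{3}$ ($y{\left(s,l \right)} = - \frac{8 s + 3}{3} = - \frac{3 + 8 s}{3} = -1 - \frac{8 s}{3}$)
$K{\left(x \right)} = -565 + 2 x^{2}$ ($K{\left(x \right)} = -6 - \left(559 - x^{2} - x x\right) = -6 + \left(\left(x^{2} + x^{2}\right) - 559\right) = -6 + \left(2 x^{2} - 559\right) = -6 + \left(-559 + 2 x^{2}\right) = -565 + 2 x^{2}$)
$\sqrt{K{\left(y{\left(\left(-2\right) \left(-3\right),25 \right)} \right)} + 171778} = \sqrt{\left(-565 + 2 \left(-1 - \frac{8 \left(\left(-2\right) \left(-3\right)\right)}{3}\right)^{2}\right) + 171778} = \sqrt{\left(-565 + 2 \left(-1 - 16\right)^{2}\right) + 171778} = \sqrt{\left(-565 + 2 \left(-17\right)^{2}\right) + 171778} = \sqrt{\left(-565 + 2 \cdot 289\right) + 171778} = \sqrt{\left(-565 + 578\right) + 171778} = \sqrt{13 + 171778} = \sqrt{171791}$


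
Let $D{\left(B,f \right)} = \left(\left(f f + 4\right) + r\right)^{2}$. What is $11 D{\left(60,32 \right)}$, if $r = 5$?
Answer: $11737979$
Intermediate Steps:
$D{\left(B,f \right)} = \left(9 + f^{2}\right)^{2}$ ($D{\left(B,f \right)} = \left(\left(f f + 4\right) + 5\right)^{2} = \left(\left(f^{2} + 4\right) + 5\right)^{2} = \left(\left(4 + f^{2}\right) + 5\right)^{2} = \left(9 + f^{2}\right)^{2}$)
$11 D{\left(60,32 \right)} = 11 \left(9 + 32^{2}\right)^{2} = 11 \left(9 + 1024\right)^{2} = 11 \cdot 1033^{2} = 11 \cdot 1067089 = 11737979$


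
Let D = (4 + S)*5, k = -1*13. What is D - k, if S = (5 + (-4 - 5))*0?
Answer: 33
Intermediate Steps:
S = 0 (S = (5 - 9)*0 = -4*0 = 0)
k = -13
D = 20 (D = (4 + 0)*5 = 4*5 = 20)
D - k = 20 - 1*(-13) = 20 + 13 = 33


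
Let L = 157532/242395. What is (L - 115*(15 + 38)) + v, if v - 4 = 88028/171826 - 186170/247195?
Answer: -6270636849736147211/1029561323152765 ≈ -6090.6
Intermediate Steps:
L = 157532/242395 (L = 157532*(1/242395) = 157532/242395 ≈ 0.64990)
v = 15966934732/4247452807 (v = 4 + (88028/171826 - 186170/247195) = 4 + (88028*(1/171826) - 186170*1/247195) = 4 + (44014/85913 - 37234/49439) = 4 - 1022876496/4247452807 = 15966934732/4247452807 ≈ 3.7592)
(L - 115*(15 + 38)) + v = (157532/242395 - 115*(15 + 38)) + 15966934732/4247452807 = (157532/242395 - 115*53) + 15966934732/4247452807 = (157532/242395 - 6095) + 15966934732/4247452807 = -1477239993/242395 + 15966934732/4247452807 = -6270636849736147211/1029561323152765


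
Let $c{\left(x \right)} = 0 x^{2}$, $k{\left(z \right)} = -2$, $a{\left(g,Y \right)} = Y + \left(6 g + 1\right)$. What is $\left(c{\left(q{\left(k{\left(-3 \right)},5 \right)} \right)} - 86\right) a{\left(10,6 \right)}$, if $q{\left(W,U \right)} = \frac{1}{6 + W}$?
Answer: $-5762$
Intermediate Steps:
$a{\left(g,Y \right)} = 1 + Y + 6 g$ ($a{\left(g,Y \right)} = Y + \left(1 + 6 g\right) = 1 + Y + 6 g$)
$c{\left(x \right)} = 0$
$\left(c{\left(q{\left(k{\left(-3 \right)},5 \right)} \right)} - 86\right) a{\left(10,6 \right)} = \left(0 - 86\right) \left(1 + 6 + 6 \cdot 10\right) = - 86 \left(1 + 6 + 60\right) = \left(-86\right) 67 = -5762$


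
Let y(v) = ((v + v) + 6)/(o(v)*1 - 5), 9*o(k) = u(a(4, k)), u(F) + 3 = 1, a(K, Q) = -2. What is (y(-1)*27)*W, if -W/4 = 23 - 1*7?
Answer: 62208/47 ≈ 1323.6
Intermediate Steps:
u(F) = -2 (u(F) = -3 + 1 = -2)
o(k) = -2/9 (o(k) = (1/9)*(-2) = -2/9)
W = -64 (W = -4*(23 - 1*7) = -4*(23 - 7) = -4*16 = -64)
y(v) = -54/47 - 18*v/47 (y(v) = ((v + v) + 6)/(-2/9*1 - 5) = (2*v + 6)/(-2/9 - 5) = (6 + 2*v)/(-47/9) = (6 + 2*v)*(-9/47) = -54/47 - 18*v/47)
(y(-1)*27)*W = ((-54/47 - 18/47*(-1))*27)*(-64) = ((-54/47 + 18/47)*27)*(-64) = -36/47*27*(-64) = -972/47*(-64) = 62208/47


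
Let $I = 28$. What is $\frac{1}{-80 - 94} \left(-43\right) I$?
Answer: $\frac{602}{87} \approx 6.9195$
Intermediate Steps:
$\frac{1}{-80 - 94} \left(-43\right) I = \frac{1}{-80 - 94} \left(-43\right) 28 = \frac{1}{-174} \left(-43\right) 28 = \left(- \frac{1}{174}\right) \left(-43\right) 28 = \frac{43}{174} \cdot 28 = \frac{602}{87}$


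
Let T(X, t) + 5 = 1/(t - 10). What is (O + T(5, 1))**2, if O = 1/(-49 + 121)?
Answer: 134689/5184 ≈ 25.982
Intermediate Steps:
T(X, t) = -5 + 1/(-10 + t) (T(X, t) = -5 + 1/(t - 10) = -5 + 1/(-10 + t))
O = 1/72 ≈ 0.013889
(O + T(5, 1))**2 = (1/72 + (51 - 5*1)/(-10 + 1))**2 = (1/72 + (51 - 5)/(-9))**2 = (1/72 - 1/9*46)**2 = (1/72 - 46/9)**2 = (-367/72)**2 = 134689/5184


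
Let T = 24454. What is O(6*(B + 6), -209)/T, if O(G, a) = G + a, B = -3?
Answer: -191/24454 ≈ -0.0078106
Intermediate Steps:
O(6*(B + 6), -209)/T = (6*(-3 + 6) - 209)/24454 = (6*3 - 209)*(1/24454) = (18 - 209)*(1/24454) = -191*1/24454 = -191/24454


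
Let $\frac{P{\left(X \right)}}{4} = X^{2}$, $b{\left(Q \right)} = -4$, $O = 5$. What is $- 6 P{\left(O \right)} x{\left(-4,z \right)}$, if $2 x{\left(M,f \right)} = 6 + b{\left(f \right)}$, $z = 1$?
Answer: $-600$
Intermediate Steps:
$x{\left(M,f \right)} = 1$ ($x{\left(M,f \right)} = \frac{6 - 4}{2} = \frac{1}{2} \cdot 2 = 1$)
$P{\left(X \right)} = 4 X^{2}$
$- 6 P{\left(O \right)} x{\left(-4,z \right)} = - 6 \cdot 4 \cdot 5^{2} \cdot 1 = - 6 \cdot 4 \cdot 25 \cdot 1 = \left(-6\right) 100 \cdot 1 = \left(-600\right) 1 = -600$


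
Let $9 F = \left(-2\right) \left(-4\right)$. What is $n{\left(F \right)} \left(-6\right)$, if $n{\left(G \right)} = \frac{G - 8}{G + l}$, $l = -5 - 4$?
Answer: $- \frac{384}{73} \approx -5.2603$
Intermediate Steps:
$l = -9$
$F = \frac{8}{9}$ ($F = \frac{\left(-2\right) \left(-4\right)}{9} = \frac{1}{9} \cdot 8 = \frac{8}{9} \approx 0.88889$)
$n{\left(G \right)} = \frac{-8 + G}{-9 + G}$ ($n{\left(G \right)} = \frac{G - 8}{G - 9} = \frac{-8 + G}{-9 + G}$)
$n{\left(F \right)} \left(-6\right) = \frac{-8 + \frac{8}{9}}{-9 + \frac{8}{9}} \left(-6\right) = \frac{1}{- \frac{73}{9}} \left(- \frac{64}{9}\right) \left(-6\right) = \left(- \frac{9}{73}\right) \left(- \frac{64}{9}\right) \left(-6\right) = \frac{64}{73} \left(-6\right) = - \frac{384}{73}$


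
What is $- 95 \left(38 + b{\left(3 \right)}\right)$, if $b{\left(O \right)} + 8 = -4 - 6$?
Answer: $-1900$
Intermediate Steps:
$b{\left(O \right)} = -18$ ($b{\left(O \right)} = -8 - 10 = -18$)
$- 95 \left(38 + b{\left(3 \right)}\right) = - 95 \left(38 - 18\right) = \left(-95\right) 20 = -1900$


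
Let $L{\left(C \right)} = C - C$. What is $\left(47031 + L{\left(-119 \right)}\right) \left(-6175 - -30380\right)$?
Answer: $1138385355$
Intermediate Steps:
$L{\left(C \right)} = 0$
$\left(47031 + L{\left(-119 \right)}\right) \left(-6175 - -30380\right) = \left(47031 + 0\right) \left(-6175 - -30380\right) = 47031 \left(-6175 + 30380\right) = 47031 \cdot 24205 = 1138385355$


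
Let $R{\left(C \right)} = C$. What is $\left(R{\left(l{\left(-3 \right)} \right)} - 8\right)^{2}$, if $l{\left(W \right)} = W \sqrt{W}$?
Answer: $37 + 48 i \sqrt{3} \approx 37.0 + 83.138 i$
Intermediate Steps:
$l{\left(W \right)} = W^{\frac{3}{2}}$
$\left(R{\left(l{\left(-3 \right)} \right)} - 8\right)^{2} = \left(\left(-3\right)^{\frac{3}{2}} - 8\right)^{2} = \left(- 3 i \sqrt{3} - 8\right)^{2} = \left(-8 - 3 i \sqrt{3}\right)^{2}$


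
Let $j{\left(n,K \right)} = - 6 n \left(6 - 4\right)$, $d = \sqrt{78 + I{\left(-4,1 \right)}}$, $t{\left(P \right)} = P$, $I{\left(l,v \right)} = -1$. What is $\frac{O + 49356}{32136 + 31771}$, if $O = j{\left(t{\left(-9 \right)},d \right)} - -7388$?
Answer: $\frac{56852}{63907} \approx 0.88961$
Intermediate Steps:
$d = \sqrt{77}$ ($d = \sqrt{78 - 1} = \sqrt{77} \approx 8.775$)
$j{\left(n,K \right)} = - 12 n$ ($j{\left(n,K \right)} = - 6 n \left(6 - 4\right) = - 6 n 2 = - 6 \cdot 2 n = - 12 n$)
$O = 7496$ ($O = \left(-12\right) \left(-9\right) - -7388 = 108 + 7388 = 7496$)
$\frac{O + 49356}{32136 + 31771} = \frac{7496 + 49356}{32136 + 31771} = \frac{56852}{63907}$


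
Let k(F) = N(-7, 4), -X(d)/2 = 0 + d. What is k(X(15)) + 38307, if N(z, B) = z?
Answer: 38300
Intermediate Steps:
X(d) = -2*d (X(d) = -2*(0 + d) = -2*d)
k(F) = -7
k(X(15)) + 38307 = -7 + 38307 = 38300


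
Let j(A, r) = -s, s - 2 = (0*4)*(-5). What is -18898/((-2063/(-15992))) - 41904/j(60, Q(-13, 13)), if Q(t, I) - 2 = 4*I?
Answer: -258992840/2063 ≈ -1.2554e+5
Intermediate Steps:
s = 2 (s = 2 + (0*4)*(-5) = 2 + 0*(-5) = 2 + 0 = 2)
Q(t, I) = 2 + 4*I
j(A, r) = -2 (j(A, r) = -1*2 = -2)
-18898/((-2063/(-15992))) - 41904/j(60, Q(-13, 13)) = -18898/((-2063/(-15992))) - 41904/(-2) = -18898/((-2063*(-1/15992))) - 41904*(-½) = -18898/2063/15992 + 20952 = -18898*15992/2063 + 20952 = -302216816/2063 + 20952 = -258992840/2063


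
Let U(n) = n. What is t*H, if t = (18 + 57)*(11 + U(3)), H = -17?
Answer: -17850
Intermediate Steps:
t = 1050 (t = (18 + 57)*(11 + 3) = 75*14 = 1050)
t*H = 1050*(-17) = -17850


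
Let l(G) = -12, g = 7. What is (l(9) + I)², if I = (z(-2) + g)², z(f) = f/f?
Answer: 2704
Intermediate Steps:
z(f) = 1
I = 64 (I = (1 + 7)² = 8² = 64)
(l(9) + I)² = (-12 + 64)² = 52² = 2704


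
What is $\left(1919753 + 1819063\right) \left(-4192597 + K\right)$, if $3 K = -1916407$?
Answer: $-18063713129856$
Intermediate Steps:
$K = - \frac{1916407}{3}$ ($K = \frac{1}{3} \left(-1916407\right) = - \frac{1916407}{3} \approx -6.388 \cdot 10^{5}$)
$\left(1919753 + 1819063\right) \left(-4192597 + K\right) = \left(1919753 + 1819063\right) \left(-4192597 - \frac{1916407}{3}\right) = 3738816 \left(- \frac{14494198}{3}\right) = -18063713129856$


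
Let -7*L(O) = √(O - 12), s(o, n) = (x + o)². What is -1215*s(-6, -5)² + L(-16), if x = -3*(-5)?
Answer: -7971615 - 2*I*√7/7 ≈ -7.9716e+6 - 0.75593*I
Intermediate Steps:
x = 15
s(o, n) = (15 + o)²
L(O) = -√(-12 + O)/7 (L(O) = -√(O - 12)/7 = -√(-12 + O)/7)
-1215*s(-6, -5)² + L(-16) = -1215*(15 - 6)⁴ - √(-12 - 16)/7 = -1215*(9²)² - 2*I*√7/7 = -1215*81² - 2*I*√7/7 = -1215*6561 - 2*I*√7/7 = -7971615 - 2*I*√7/7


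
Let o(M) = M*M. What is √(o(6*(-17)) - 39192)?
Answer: 2*I*√7197 ≈ 169.67*I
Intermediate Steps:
o(M) = M²
√(o(6*(-17)) - 39192) = √((6*(-17))² - 39192) = √((-102)² - 39192) = √(10404 - 39192) = √(-28788) = 2*I*√7197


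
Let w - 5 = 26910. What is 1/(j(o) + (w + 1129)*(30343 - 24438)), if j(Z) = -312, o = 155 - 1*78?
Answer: 1/165599508 ≈ 6.0387e-9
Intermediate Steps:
o = 77 (o = 155 - 78 = 77)
w = 26915 (w = 5 + 26910 = 26915)
1/(j(o) + (w + 1129)*(30343 - 24438)) = 1/(-312 + (26915 + 1129)*(30343 - 24438)) = 1/(-312 + 28044*5905) = 1/(-312 + 165599820) = 1/165599508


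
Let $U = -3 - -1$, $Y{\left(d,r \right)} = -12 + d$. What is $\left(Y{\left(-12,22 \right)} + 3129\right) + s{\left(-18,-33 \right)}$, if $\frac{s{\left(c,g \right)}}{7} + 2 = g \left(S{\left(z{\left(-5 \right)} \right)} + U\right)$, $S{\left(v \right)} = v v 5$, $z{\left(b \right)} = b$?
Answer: $-25322$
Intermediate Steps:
$S{\left(v \right)} = 5 v^{2}$ ($S{\left(v \right)} = v^{2} \cdot 5 = 5 v^{2}$)
$U = -2$ ($U = -3 + 1 = -2$)
$s{\left(c,g \right)} = -14 + 861 g$ ($s{\left(c,g \right)} = -14 + 7 g \left(5 \left(-5\right)^{2} - 2\right) = -14 + 7 g \left(5 \cdot 25 - 2\right) = -14 + 7 g \left(125 - 2\right) = -14 + 7 g 123 = -14 + 7 \cdot 123 g = -14 + 861 g$)
$\left(Y{\left(-12,22 \right)} + 3129\right) + s{\left(-18,-33 \right)} = \left(\left(-12 - 12\right) + 3129\right) + \left(-14 + 861 \left(-33\right)\right) = \left(-24 + 3129\right) - 28427 = 3105 - 28427 = -25322$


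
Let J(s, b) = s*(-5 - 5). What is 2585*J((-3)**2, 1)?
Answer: -232650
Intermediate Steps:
J(s, b) = -10*s (J(s, b) = s*(-10) = -10*s)
2585*J((-3)**2, 1) = 2585*(-10*(-3)**2) = 2585*(-10*9) = 2585*(-90) = -232650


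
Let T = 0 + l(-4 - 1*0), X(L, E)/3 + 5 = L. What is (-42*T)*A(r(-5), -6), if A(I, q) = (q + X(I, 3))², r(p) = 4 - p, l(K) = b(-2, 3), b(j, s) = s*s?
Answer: -13608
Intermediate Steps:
X(L, E) = -15 + 3*L
b(j, s) = s²
l(K) = 9 (l(K) = 3² = 9)
T = 9 (T = 0 + 9 = 9)
A(I, q) = (-15 + q + 3*I)² (A(I, q) = (q + (-15 + 3*I))² = (-15 + q + 3*I)²)
(-42*T)*A(r(-5), -6) = (-42*9)*(-15 - 6 + 3*(4 - 1*(-5)))² = -378*(-15 - 6 + 3*(4 + 5))² = -378*(-15 - 6 + 3*9)² = -378*(-15 - 6 + 27)² = -378*6² = -378*36 = -13608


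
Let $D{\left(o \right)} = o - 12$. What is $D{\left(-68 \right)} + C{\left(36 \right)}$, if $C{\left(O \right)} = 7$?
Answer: $-73$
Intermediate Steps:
$D{\left(o \right)} = -12 + o$
$D{\left(-68 \right)} + C{\left(36 \right)} = \left(-12 - 68\right) + 7 = -80 + 7 = -73$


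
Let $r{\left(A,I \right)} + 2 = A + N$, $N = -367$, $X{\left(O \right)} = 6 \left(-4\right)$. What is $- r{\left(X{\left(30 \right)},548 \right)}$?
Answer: $393$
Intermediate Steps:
$X{\left(O \right)} = -24$
$r{\left(A,I \right)} = -369 + A$ ($r{\left(A,I \right)} = -2 + \left(A - 367\right) = -2 + \left(-367 + A\right) = -369 + A$)
$- r{\left(X{\left(30 \right)},548 \right)} = - (-369 - 24) = \left(-1\right) \left(-393\right) = 393$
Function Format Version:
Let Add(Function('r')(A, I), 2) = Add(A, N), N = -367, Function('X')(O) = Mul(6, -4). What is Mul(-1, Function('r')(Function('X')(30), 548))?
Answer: 393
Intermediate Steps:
Function('X')(O) = -24
Function('r')(A, I) = Add(-369, A) (Function('r')(A, I) = Add(-2, Add(A, -367)) = Add(-2, Add(-367, A)) = Add(-369, A))
Mul(-1, Function('r')(Function('X')(30), 548)) = Mul(-1, Add(-369, -24)) = Mul(-1, -393) = 393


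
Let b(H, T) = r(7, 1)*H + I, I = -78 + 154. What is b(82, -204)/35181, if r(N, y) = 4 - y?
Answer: 322/35181 ≈ 0.0091527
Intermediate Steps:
I = 76
b(H, T) = 76 + 3*H (b(H, T) = (4 - 1*1)*H + 76 = (4 - 1)*H + 76 = 3*H + 76 = 76 + 3*H)
b(82, -204)/35181 = (76 + 3*82)/35181 = (76 + 246)*(1/35181) = 322*(1/35181) = 322/35181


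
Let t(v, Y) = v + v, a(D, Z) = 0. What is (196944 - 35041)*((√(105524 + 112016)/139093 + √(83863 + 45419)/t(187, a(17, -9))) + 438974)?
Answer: 71071207522 + 161903*√129282/374 + 323806*√54385/139093 ≈ 7.1071e+10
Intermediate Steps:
t(v, Y) = 2*v
(196944 - 35041)*((√(105524 + 112016)/139093 + √(83863 + 45419)/t(187, a(17, -9))) + 438974) = (196944 - 35041)*((√(105524 + 112016)/139093 + √(83863 + 45419)/((2*187))) + 438974) = 161903*((√217540*(1/139093) + √129282/374) + 438974) = 161903*(((2*√54385)*(1/139093) + √129282*(1/374)) + 438974) = 161903*((2*√54385/139093 + √129282/374) + 438974) = 161903*((√129282/374 + 2*√54385/139093) + 438974) = 161903*(438974 + √129282/374 + 2*√54385/139093) = 71071207522 + 161903*√129282/374 + 323806*√54385/139093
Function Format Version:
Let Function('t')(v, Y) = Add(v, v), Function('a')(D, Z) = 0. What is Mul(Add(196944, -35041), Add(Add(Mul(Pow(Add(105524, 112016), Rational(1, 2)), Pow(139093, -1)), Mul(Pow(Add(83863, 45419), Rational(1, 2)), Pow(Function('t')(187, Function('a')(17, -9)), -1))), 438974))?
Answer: Add(71071207522, Mul(Rational(161903, 374), Pow(129282, Rational(1, 2))), Mul(Rational(323806, 139093), Pow(54385, Rational(1, 2)))) ≈ 7.1071e+10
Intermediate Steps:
Function('t')(v, Y) = Mul(2, v)
Mul(Add(196944, -35041), Add(Add(Mul(Pow(Add(105524, 112016), Rational(1, 2)), Pow(139093, -1)), Mul(Pow(Add(83863, 45419), Rational(1, 2)), Pow(Function('t')(187, Function('a')(17, -9)), -1))), 438974)) = Mul(Add(196944, -35041), Add(Add(Mul(Pow(Add(105524, 112016), Rational(1, 2)), Pow(139093, -1)), Mul(Pow(Add(83863, 45419), Rational(1, 2)), Pow(Mul(2, 187), -1))), 438974)) = Mul(161903, Add(Add(Mul(Pow(217540, Rational(1, 2)), Rational(1, 139093)), Mul(Pow(129282, Rational(1, 2)), Pow(374, -1))), 438974)) = Mul(161903, Add(Add(Mul(Mul(2, Pow(54385, Rational(1, 2))), Rational(1, 139093)), Mul(Pow(129282, Rational(1, 2)), Rational(1, 374))), 438974)) = Mul(161903, Add(Add(Mul(Rational(2, 139093), Pow(54385, Rational(1, 2))), Mul(Rational(1, 374), Pow(129282, Rational(1, 2)))), 438974)) = Mul(161903, Add(Add(Mul(Rational(1, 374), Pow(129282, Rational(1, 2))), Mul(Rational(2, 139093), Pow(54385, Rational(1, 2)))), 438974)) = Mul(161903, Add(438974, Mul(Rational(1, 374), Pow(129282, Rational(1, 2))), Mul(Rational(2, 139093), Pow(54385, Rational(1, 2))))) = Add(71071207522, Mul(Rational(161903, 374), Pow(129282, Rational(1, 2))), Mul(Rational(323806, 139093), Pow(54385, Rational(1, 2))))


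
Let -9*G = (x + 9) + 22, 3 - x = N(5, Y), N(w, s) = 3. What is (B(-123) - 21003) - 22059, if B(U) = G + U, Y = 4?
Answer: -388696/9 ≈ -43188.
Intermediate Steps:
x = 0 (x = 3 - 1*3 = 3 - 3 = 0)
G = -31/9 (G = -((0 + 9) + 22)/9 = -(9 + 22)/9 = -⅑*31 = -31/9 ≈ -3.4444)
B(U) = -31/9 + U
(B(-123) - 21003) - 22059 = ((-31/9 - 123) - 21003) - 22059 = (-1138/9 - 21003) - 22059 = -190165/9 - 22059 = -388696/9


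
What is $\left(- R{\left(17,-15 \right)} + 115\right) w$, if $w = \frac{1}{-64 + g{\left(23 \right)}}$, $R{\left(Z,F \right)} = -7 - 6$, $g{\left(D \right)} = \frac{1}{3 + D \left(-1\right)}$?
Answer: $- \frac{2560}{1281} \approx -1.9984$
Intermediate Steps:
$g{\left(D \right)} = \frac{1}{3 - D}$
$R{\left(Z,F \right)} = -13$
$w = - \frac{20}{1281}$ ($w = \frac{1}{-64 - \frac{1}{-3 + 23}} = \frac{1}{-64 - \frac{1}{20}} = \frac{1}{- \frac{1281}{20}} = - \frac{20}{1281} \approx -0.015613$)
$\left(- R{\left(17,-15 \right)} + 115\right) w = \left(\left(-1\right) \left(-13\right) + 115\right) \left(- \frac{20}{1281}\right) = \left(13 + 115\right) \left(- \frac{20}{1281}\right) = 128 \left(- \frac{20}{1281}\right) = - \frac{2560}{1281}$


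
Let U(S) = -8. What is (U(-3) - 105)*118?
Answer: -13334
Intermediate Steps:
(U(-3) - 105)*118 = (-8 - 105)*118 = -113*118 = -13334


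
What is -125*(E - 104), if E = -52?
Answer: 19500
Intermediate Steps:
-125*(E - 104) = -125*(-52 - 104) = -125*(-156) = 19500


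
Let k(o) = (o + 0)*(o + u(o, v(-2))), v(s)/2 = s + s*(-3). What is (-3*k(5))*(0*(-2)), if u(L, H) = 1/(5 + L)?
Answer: 0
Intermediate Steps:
v(s) = -4*s (v(s) = 2*(s + s*(-3)) = 2*(s - 3*s) = 2*(-2*s) = -4*s)
k(o) = o*(o + 1/(5 + o)) (k(o) = (o + 0)*(o + 1/(5 + o)) = o*(o + 1/(5 + o)))
(-3*k(5))*(0*(-2)) = (-15*(1 + 5*(5 + 5))/(5 + 5))*(0*(-2)) = -15*(1 + 5*10)/10*0 = -15*(1 + 50)/10*0 = -15*51/10*0 = -3*51/2*0 = -153/2*0 = 0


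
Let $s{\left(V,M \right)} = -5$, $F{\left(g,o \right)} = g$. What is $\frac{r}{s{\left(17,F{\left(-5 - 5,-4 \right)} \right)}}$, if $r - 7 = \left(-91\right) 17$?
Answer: $308$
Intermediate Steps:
$r = -1540$ ($r = 7 - 1547 = -1540$)
$\frac{r}{s{\left(17,F{\left(-5 - 5,-4 \right)} \right)}} = - \frac{1540}{-5} = \left(-1540\right) \left(- \frac{1}{5}\right) = 308$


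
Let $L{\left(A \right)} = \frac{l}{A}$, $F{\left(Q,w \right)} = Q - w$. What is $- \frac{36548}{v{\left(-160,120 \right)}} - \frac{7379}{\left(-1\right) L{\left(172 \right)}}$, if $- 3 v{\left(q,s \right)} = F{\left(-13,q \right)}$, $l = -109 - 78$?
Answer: $- \frac{55355736}{9163} \approx -6041.2$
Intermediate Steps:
$l = -187$
$v{\left(q,s \right)} = \frac{13}{3} + \frac{q}{3}$ ($v{\left(q,s \right)} = - \frac{-13 - q}{3} = \frac{13}{3} + \frac{q}{3}$)
$L{\left(A \right)} = - \frac{187}{A}$
$- \frac{36548}{v{\left(-160,120 \right)}} - \frac{7379}{\left(-1\right) L{\left(172 \right)}} = - \frac{36548}{\frac{13}{3} + \frac{1}{3} \left(-160\right)} - \frac{7379}{\left(-1\right) \left(- \frac{187}{172}\right)} = - \frac{36548}{\frac{13}{3} - \frac{160}{3}} - \frac{7379}{\left(-1\right) \left(\left(-187\right) \frac{1}{172}\right)} = - \frac{36548}{-49} - \frac{7379}{\left(-1\right) \left(- \frac{187}{172}\right)} = \left(-36548\right) \left(- \frac{1}{49}\right) - \frac{7379}{\frac{187}{172}} = \frac{36548}{49} - \frac{1269188}{187} = - \frac{55355736}{9163}$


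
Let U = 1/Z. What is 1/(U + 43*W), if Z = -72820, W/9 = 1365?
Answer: 72820/38467529099 ≈ 1.8930e-6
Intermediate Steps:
W = 12285 (W = 9*1365 = 12285)
U = -1/72820 (U = 1/(-72820) = -1/72820 ≈ -1.3732e-5)
1/(U + 43*W) = 1/(-1/72820 + 43*12285) = 1/(-1/72820 + 528255) = 1/(38467529099/72820) = 72820/38467529099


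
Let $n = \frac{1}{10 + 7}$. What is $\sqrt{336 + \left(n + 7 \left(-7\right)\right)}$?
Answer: $\frac{4 \sqrt{5185}}{17} \approx 16.943$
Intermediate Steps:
$n = \frac{1}{17} \approx 0.058824$
$\sqrt{336 + \left(n + 7 \left(-7\right)\right)} = \sqrt{336 + \left(\frac{1}{17} + 7 \left(-7\right)\right)} = \sqrt{336 + \left(\frac{1}{17} - 49\right)} = \sqrt{336 - \frac{832}{17}} = \sqrt{\frac{4880}{17}} = \frac{4 \sqrt{5185}}{17}$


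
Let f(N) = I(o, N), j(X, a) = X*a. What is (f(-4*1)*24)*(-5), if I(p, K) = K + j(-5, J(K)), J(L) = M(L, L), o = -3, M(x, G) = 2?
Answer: 1680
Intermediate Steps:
J(L) = 2
I(p, K) = -10 + K (I(p, K) = K - 5*2 = K - 10 = -10 + K)
f(N) = -10 + N
(f(-4*1)*24)*(-5) = ((-10 - 4*1)*24)*(-5) = ((-10 - 4)*24)*(-5) = -14*24*(-5) = -336*(-5) = 1680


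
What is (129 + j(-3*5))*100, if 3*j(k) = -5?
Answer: 38200/3 ≈ 12733.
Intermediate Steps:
j(k) = -5/3 (j(k) = (⅓)*(-5) = -5/3)
(129 + j(-3*5))*100 = (129 - 5/3)*100 = (382/3)*100 = 38200/3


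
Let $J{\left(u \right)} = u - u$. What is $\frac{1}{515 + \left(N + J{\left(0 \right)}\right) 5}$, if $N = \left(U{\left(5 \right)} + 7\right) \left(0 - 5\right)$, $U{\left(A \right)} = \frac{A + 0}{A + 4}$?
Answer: $\frac{9}{2935} \approx 0.0030664$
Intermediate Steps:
$J{\left(u \right)} = 0$
$U{\left(A \right)} = \frac{A}{4 + A}$
$N = - \frac{340}{9}$ ($N = \left(\frac{5}{4 + 5} + 7\right) \left(0 - 5\right) = \left(\frac{5}{9} + 7\right) \left(-5\right) = \frac{68}{9} \left(-5\right) = - \frac{340}{9} \approx -37.778$)
$\frac{1}{515 + \left(N + J{\left(0 \right)}\right) 5} = \frac{1}{515 + \left(- \frac{340}{9} + 0\right) 5} = \frac{1}{515 - \frac{1700}{9}} = \frac{1}{\frac{2935}{9}} = \frac{9}{2935}$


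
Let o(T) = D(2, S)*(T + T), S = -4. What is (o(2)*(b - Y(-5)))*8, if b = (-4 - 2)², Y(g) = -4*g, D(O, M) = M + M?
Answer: -4096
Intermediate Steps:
D(O, M) = 2*M
b = 36 (b = (-6)² = 36)
o(T) = -16*T (o(T) = (2*(-4))*(T + T) = -16*T)
(o(2)*(b - Y(-5)))*8 = ((-16*2)*(36 - (-4)*(-5)))*8 = -32*(36 - 1*20)*8 = -32*(36 - 20)*8 = -32*16*8 = -512*8 = -4096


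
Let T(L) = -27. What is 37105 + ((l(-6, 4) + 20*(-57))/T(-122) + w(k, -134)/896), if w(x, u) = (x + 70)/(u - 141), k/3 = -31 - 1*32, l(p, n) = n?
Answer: 35304579659/950400 ≈ 37147.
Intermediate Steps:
k = -189 (k = 3*(-31 - 1*32) = 3*(-31 - 32) = 3*(-63) = -189)
w(x, u) = (70 + x)/(-141 + u)
37105 + ((l(-6, 4) + 20*(-57))/T(-122) + w(k, -134)/896) = 37105 + ((4 + 20*(-57))/(-27) + ((70 - 189)/(-141 - 134))/896) = 37105 + ((4 - 1140)*(-1/27) + (-119/(-275))*(1/896)) = 37105 + (-1136*(-1/27) - 1/275*(-119)*(1/896)) = 37105 + (1136/27 + (119/275)*(1/896)) = 37105 + (1136/27 + 17/35200) = 37105 + 39987659/950400 = 35304579659/950400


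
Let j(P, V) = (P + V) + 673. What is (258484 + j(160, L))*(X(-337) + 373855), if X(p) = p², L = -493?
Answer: 126157029376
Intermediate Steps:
j(P, V) = 673 + P + V
(258484 + j(160, L))*(X(-337) + 373855) = (258484 + (673 + 160 - 493))*((-337)² + 373855) = (258484 + 340)*(113569 + 373855) = 258824*487424 = 126157029376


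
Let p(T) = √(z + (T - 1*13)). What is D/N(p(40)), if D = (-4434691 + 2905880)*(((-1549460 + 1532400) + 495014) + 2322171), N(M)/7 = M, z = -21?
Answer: -1426953967125*√6/14 ≈ -2.4966e+11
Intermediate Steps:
p(T) = √(-34 + T) (p(T) = √(-21 + (T - 1*13)) = √(-21 + (T - 13)) = √(-21 + (-13 + T)) = √(-34 + T))
N(M) = 7*M
D = -4280861901375 (D = -1528811*((-17060 + 495014) + 2322171) = -1528811*(477954 + 2322171) = -1528811*2800125 = -4280861901375)
D/N(p(40)) = -4280861901375*1/(7*√(-34 + 40)) = -4280861901375*√6/42 = -1426953967125*√6/14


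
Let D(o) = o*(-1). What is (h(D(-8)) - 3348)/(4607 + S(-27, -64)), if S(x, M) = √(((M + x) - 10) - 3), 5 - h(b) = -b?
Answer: -15364345/21224553 + 6670*I*√26/21224553 ≈ -0.7239 + 0.0016024*I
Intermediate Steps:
D(o) = -o
h(b) = 5 + b (h(b) = 5 - (-1)*b = 5 + b)
S(x, M) = √(-13 + M + x) (S(x, M) = √((-10 + M + x) - 3) = √(-13 + M + x))
(h(D(-8)) - 3348)/(4607 + S(-27, -64)) = ((5 - 1*(-8)) - 3348)/(4607 + √(-13 - 64 - 27)) = ((5 + 8) - 3348)/(4607 + √(-104)) = (13 - 3348)/(4607 + 2*I*√26) = -3335/(4607 + 2*I*√26)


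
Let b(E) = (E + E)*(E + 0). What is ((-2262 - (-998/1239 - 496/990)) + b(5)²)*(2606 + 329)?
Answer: 28717580288/40887 ≈ 7.0237e+5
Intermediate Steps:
b(E) = 2*E² (b(E) = (2*E)*E = 2*E²)
((-2262 - (-998/1239 - 496/990)) + b(5)²)*(2606 + 329) = ((-2262 - (-998/1239 - 496/990)) + (2*5²)²)*(2606 + 329) = ((-2262 - (-998*1/1239 - 496*1/990)) + (2*25)²)*2935 = ((-2262 - (-998/1239 - 248/495)) + 50²)*2935 = ((-2262 - 1*(-267094/204435)) + 2500)*2935 = ((-2262 + 267094/204435) + 2500)*2935 = (-462164876/204435 + 2500)*2935 = (48922624/204435)*2935 = 28717580288/40887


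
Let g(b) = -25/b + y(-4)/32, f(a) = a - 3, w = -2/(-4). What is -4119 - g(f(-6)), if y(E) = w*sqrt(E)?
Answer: -37096/9 - I/32 ≈ -4121.8 - 0.03125*I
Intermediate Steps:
w = 1/2 (w = -2*(-1/4) = 1/2 ≈ 0.50000)
f(a) = -3 + a
y(E) = sqrt(E)/2
g(b) = -25/b + I/32 (g(b) = -25/b + (sqrt(-4)/2)/32 = -25/b + ((2*I)/2)*(1/32) = -25/b + I*(1/32) = -25/b + I/32)
-4119 - g(f(-6)) = -4119 - (-25/(-3 - 6) + I/32) = -4119 - (-25/(-9) + I/32) = -4119 - (-25*(-1/9) + I/32) = -4119 - (25/9 + I/32) = -4119 + (-25/9 - I/32) = -37096/9 - I/32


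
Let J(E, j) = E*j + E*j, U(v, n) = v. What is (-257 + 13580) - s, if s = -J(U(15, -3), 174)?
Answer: 18543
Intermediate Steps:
J(E, j) = 2*E*j
s = -5220 (s = -2*15*174 = -1*5220 = -5220)
(-257 + 13580) - s = (-257 + 13580) - 1*(-5220) = 13323 + 5220 = 18543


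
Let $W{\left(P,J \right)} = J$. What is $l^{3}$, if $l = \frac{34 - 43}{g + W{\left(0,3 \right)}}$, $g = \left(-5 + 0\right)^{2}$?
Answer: $- \frac{729}{21952} \approx -0.033209$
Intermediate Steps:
$g = 25$ ($g = \left(-5\right)^{2} = 25$)
$l = - \frac{9}{28}$ ($l = \frac{34 - 43}{25 + 3} = - \frac{9}{28} \approx -0.32143$)
$l^{3} = \left(- \frac{9}{28}\right)^{3} = - \frac{729}{21952}$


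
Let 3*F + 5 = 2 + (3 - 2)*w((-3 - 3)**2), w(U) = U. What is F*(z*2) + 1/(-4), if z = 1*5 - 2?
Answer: 263/4 ≈ 65.750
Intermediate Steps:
z = 3 (z = 5 - 2 = 3)
F = 11 (F = -5/3 + (2 + (3 - 2)*(-3 - 3)**2)/3 = -5/3 + (2 + 1*(-6)**2)/3 = -5/3 + (2 + 1*36)/3 = -5/3 + (2 + 36)/3 = -5/3 + (1/3)*38 = -5/3 + 38/3 = 11)
F*(z*2) + 1/(-4) = 11*(3*2) + 1/(-4) = 11*6 - 1/4 = 66 - 1/4 = 263/4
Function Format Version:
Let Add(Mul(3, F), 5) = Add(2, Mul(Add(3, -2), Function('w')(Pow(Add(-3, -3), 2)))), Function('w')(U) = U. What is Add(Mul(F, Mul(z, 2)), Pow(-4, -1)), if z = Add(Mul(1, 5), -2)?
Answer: Rational(263, 4) ≈ 65.750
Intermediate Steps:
z = 3 (z = Add(5, -2) = 3)
F = 11 (F = Add(Rational(-5, 3), Mul(Rational(1, 3), Add(2, Mul(Add(3, -2), Pow(Add(-3, -3), 2))))) = Add(Rational(-5, 3), Mul(Rational(1, 3), Add(2, Mul(1, Pow(-6, 2))))) = Add(Rational(-5, 3), Mul(Rational(1, 3), Add(2, Mul(1, 36)))) = Add(Rational(-5, 3), Mul(Rational(1, 3), Add(2, 36))) = Add(Rational(-5, 3), Mul(Rational(1, 3), 38)) = Add(Rational(-5, 3), Rational(38, 3)) = 11)
Add(Mul(F, Mul(z, 2)), Pow(-4, -1)) = Add(Mul(11, Mul(3, 2)), Pow(-4, -1)) = Add(Mul(11, 6), Rational(-1, 4)) = Add(66, Rational(-1, 4)) = Rational(263, 4)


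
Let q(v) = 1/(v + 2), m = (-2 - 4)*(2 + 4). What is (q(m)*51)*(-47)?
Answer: 141/2 ≈ 70.500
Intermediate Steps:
m = -36 (m = -6*6 = -36)
q(v) = 1/(2 + v)
(q(m)*51)*(-47) = (51/(2 - 36))*(-47) = (51/(-34))*(-47) = -1/34*51*(-47) = -3/2*(-47) = 141/2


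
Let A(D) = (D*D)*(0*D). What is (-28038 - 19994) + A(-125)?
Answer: -48032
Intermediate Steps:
A(D) = 0 (A(D) = D**2*0 = 0)
(-28038 - 19994) + A(-125) = (-28038 - 19994) + 0 = -48032 + 0 = -48032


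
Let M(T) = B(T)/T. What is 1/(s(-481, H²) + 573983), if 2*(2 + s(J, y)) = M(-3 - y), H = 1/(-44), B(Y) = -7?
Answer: 5809/3334262405 ≈ 1.7422e-6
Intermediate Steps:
M(T) = -7/T
H = -1/44 ≈ -0.022727
s(J, y) = -2 - 7/(2*(-3 - y)) (s(J, y) = -2 + (-7/(-3 - y))/2 = -2 - 7/(2*(-3 - y)))
1/(s(-481, H²) + 573983) = 1/((-5 - 4*(-1/44)²)/(2*(3 + (-1/44)²)) + 573983) = 1/((-5 - 4*1/1936)/(2*(3 + 1/1936)) + 573983) = 1/((-5 - 1/484)/(2*(5809/1936)) + 573983) = 1/((½)*(1936/5809)*(-2421/484) + 573983) = 1/(-4842/5809 + 573983) = 1/(3334262405/5809) = 5809/3334262405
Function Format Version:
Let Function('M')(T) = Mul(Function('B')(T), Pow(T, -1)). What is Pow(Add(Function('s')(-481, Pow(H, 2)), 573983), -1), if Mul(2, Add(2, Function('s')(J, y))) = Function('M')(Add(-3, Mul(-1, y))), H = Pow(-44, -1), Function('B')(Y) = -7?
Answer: Rational(5809, 3334262405) ≈ 1.7422e-6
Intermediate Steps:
Function('M')(T) = Mul(-7, Pow(T, -1))
H = Rational(-1, 44) ≈ -0.022727
Function('s')(J, y) = Add(-2, Mul(Rational(-7, 2), Pow(Add(-3, Mul(-1, y)), -1))) (Function('s')(J, y) = Add(-2, Mul(Rational(1, 2), Mul(-7, Pow(Add(-3, Mul(-1, y)), -1)))) = Add(-2, Mul(Rational(-7, 2), Pow(Add(-3, Mul(-1, y)), -1))))
Pow(Add(Function('s')(-481, Pow(H, 2)), 573983), -1) = Pow(Add(Mul(Rational(1, 2), Pow(Add(3, Pow(Rational(-1, 44), 2)), -1), Add(-5, Mul(-4, Pow(Rational(-1, 44), 2)))), 573983), -1) = Pow(Add(Mul(Rational(1, 2), Pow(Add(3, Rational(1, 1936)), -1), Add(-5, Mul(-4, Rational(1, 1936)))), 573983), -1) = Pow(Add(Mul(Rational(1, 2), Pow(Rational(5809, 1936), -1), Add(-5, Rational(-1, 484))), 573983), -1) = Pow(Add(Mul(Rational(1, 2), Rational(1936, 5809), Rational(-2421, 484)), 573983), -1) = Pow(Add(Rational(-4842, 5809), 573983), -1) = Pow(Rational(3334262405, 5809), -1) = Rational(5809, 3334262405)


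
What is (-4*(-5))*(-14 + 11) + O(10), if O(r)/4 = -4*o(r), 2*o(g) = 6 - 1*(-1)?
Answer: -116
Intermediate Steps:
o(g) = 7/2 (o(g) = (6 - 1*(-1))/2 = (6 + 1)/2 = (½)*7 = 7/2)
O(r) = -56 (O(r) = 4*(-4*7/2) = 4*(-14) = -56)
(-4*(-5))*(-14 + 11) + O(10) = (-4*(-5))*(-14 + 11) - 56 = 20*(-3) - 56 = -60 - 56 = -116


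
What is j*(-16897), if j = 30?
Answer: -506910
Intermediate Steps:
j*(-16897) = 30*(-16897) = -506910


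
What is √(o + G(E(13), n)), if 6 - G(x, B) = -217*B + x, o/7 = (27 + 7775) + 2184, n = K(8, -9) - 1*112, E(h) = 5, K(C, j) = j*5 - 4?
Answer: √34966 ≈ 186.99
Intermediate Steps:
K(C, j) = -4 + 5*j (K(C, j) = 5*j - 4 = -4 + 5*j)
n = -161 (n = (-4 + 5*(-9)) - 1*112 = (-4 - 45) - 112 = -49 - 112 = -161)
o = 69902 (o = 7*((27 + 7775) + 2184) = 7*(7802 + 2184) = 7*9986 = 69902)
G(x, B) = 6 - x + 217*B (G(x, B) = 6 - (-217*B + x) = 6 - (x - 217*B) = 6 + (-x + 217*B) = 6 - x + 217*B)
√(o + G(E(13), n)) = √(69902 + (6 - 1*5 + 217*(-161))) = √(69902 + (6 - 5 - 34937)) = √(69902 - 34936) = √34966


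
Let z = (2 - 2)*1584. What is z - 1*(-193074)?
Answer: 193074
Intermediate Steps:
z = 0 (z = 0*1584 = 0)
z - 1*(-193074) = 0 - 1*(-193074) = 0 + 193074 = 193074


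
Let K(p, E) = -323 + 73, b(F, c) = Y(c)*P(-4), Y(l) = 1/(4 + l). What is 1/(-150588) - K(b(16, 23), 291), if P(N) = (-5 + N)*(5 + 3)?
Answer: 37646999/150588 ≈ 250.00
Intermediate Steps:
P(N) = -40 + 8*N (P(N) = (-5 + N)*8 = -40 + 8*N)
b(F, c) = -72/(4 + c) (b(F, c) = (-40 + 8*(-4))/(4 + c) = (-40 - 32)/(4 + c) = -72/(4 + c))
K(p, E) = -250
1/(-150588) - K(b(16, 23), 291) = 1/(-150588) - 1*(-250) = -1/150588 + 250 = 37646999/150588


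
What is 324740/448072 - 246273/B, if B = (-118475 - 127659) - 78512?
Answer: 13485848606/9091548907 ≈ 1.4833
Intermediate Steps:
B = -324646 (B = -246134 - 78512 = -324646)
324740/448072 - 246273/B = 324740/448072 - 246273/(-324646) = 324740*(1/448072) - 246273*(-1/324646) = 81185/112018 + 246273/324646 = 13485848606/9091548907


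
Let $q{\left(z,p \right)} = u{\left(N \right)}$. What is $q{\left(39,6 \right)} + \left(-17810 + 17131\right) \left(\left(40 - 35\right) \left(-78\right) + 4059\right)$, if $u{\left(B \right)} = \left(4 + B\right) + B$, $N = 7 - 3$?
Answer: $-2491239$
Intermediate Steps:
$N = 4$
$u{\left(B \right)} = 4 + 2 B$
$q{\left(z,p \right)} = 12$ ($q{\left(z,p \right)} = 4 + 2 \cdot 4 = 4 + 8 = 12$)
$q{\left(39,6 \right)} + \left(-17810 + 17131\right) \left(\left(40 - 35\right) \left(-78\right) + 4059\right) = 12 + \left(-17810 + 17131\right) \left(\left(40 - 35\right) \left(-78\right) + 4059\right) = 12 - 679 \left(5 \left(-78\right) + 4059\right) = 12 - 679 \left(-390 + 4059\right) = 12 - 2491251 = -2491239$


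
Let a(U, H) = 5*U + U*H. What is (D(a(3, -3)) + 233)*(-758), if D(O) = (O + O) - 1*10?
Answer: -178130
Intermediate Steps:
a(U, H) = 5*U + H*U
D(O) = -10 + 2*O (D(O) = 2*O - 10 = -10 + 2*O)
(D(a(3, -3)) + 233)*(-758) = ((-10 + 2*(3*(5 - 3))) + 233)*(-758) = ((-10 + 2*(3*2)) + 233)*(-758) = ((-10 + 2*6) + 233)*(-758) = ((-10 + 12) + 233)*(-758) = (2 + 233)*(-758) = 235*(-758) = -178130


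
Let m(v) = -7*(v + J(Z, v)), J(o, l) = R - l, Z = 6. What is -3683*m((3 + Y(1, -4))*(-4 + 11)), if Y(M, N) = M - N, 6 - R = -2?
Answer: 206248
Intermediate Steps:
R = 8 (R = 6 - 1*(-2) = 6 + 2 = 8)
J(o, l) = 8 - l
m(v) = -56 (m(v) = -7*(v + (8 - v)) = -7*8 = -56)
-3683*m((3 + Y(1, -4))*(-4 + 11)) = -3683*(-56) = 206248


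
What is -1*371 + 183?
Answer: -188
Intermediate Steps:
-1*371 + 183 = -371 + 183 = -188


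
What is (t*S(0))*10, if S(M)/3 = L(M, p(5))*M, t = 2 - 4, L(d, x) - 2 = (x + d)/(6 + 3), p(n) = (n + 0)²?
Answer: 0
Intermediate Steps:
p(n) = n²
L(d, x) = 2 + d/9 + x/9 (L(d, x) = 2 + (x + d)/(6 + 3) = 2 + (d + x)/9 = 2 + (d + x)*(⅑) = 2 + (d/9 + x/9) = 2 + d/9 + x/9)
t = -2
S(M) = 3*M*(43/9 + M/9) (S(M) = 3*((2 + M/9 + (⅑)*5²)*M) = 3*((2 + M/9 + (⅑)*25)*M) = 3*((2 + M/9 + 25/9)*M) = 3*((43/9 + M/9)*M) = 3*(M*(43/9 + M/9)) = 3*M*(43/9 + M/9))
(t*S(0))*10 = -2*0*(43 + 0)/3*10 = -2*0*43/3*10 = -2*0*10 = 0*10 = 0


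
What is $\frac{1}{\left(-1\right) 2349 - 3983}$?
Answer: $- \frac{1}{6332} \approx -0.00015793$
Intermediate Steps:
$\frac{1}{\left(-1\right) 2349 - 3983} = \frac{1}{-2349 - 3983} = \frac{1}{-6332} = - \frac{1}{6332}$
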